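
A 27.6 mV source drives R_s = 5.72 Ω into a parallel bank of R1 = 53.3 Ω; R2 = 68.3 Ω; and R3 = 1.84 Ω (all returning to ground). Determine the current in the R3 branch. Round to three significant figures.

I ≈ 3.49 mA

Combine the parallel branches: R_p = (1/53.3 + 1/68.3 + 1/1.84)⁻¹ = 1.733 Ω.
V_A = 27.6 × 1.733/7.453 = 6.419 mV.
I(R3) = V_A / R3 = 6.419/1.84 = 3.489 mA.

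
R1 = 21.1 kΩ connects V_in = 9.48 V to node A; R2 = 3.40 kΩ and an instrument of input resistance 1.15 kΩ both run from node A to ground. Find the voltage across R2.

V_out ≈ 0.371 V

First combine the lower leg with the load: R2 ‖ R_L = 0.8593 kΩ.
Then V_out = V_in · R2'/(R1 + R2') = 9.48 × 0.8593/21.96 = 0.3710 V.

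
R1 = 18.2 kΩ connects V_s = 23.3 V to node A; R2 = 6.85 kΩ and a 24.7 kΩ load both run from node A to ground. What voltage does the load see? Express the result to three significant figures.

First combine the lower leg with the load: R2 ‖ R_L = 5.363 kΩ.
Voltage divider with the loaded lower leg: V_out = 23.3 × 5.363/(18.2 + 5.363) = 23.3 × 0.2276 = 5.303 V.
(Unloaded it would be 6.37 V; the load pulls it down.)

V_out ≈ 5.30 V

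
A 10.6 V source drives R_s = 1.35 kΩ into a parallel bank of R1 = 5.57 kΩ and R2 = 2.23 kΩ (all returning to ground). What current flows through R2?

I ≈ 2.57 mA

Equivalent of the parallel group: R_p = 1.592 kΩ.
V_A = 10.6 × 1.592/2.942 = 5.737 V.
I(R2) = V_A / R2 = 5.737/2.23 = 2.573 mA.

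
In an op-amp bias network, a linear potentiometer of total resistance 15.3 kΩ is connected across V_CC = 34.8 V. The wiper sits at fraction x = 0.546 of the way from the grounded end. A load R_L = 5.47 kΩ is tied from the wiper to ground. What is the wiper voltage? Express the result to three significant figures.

Lower segment x·R_p = 8.354 kΩ; upper segment (1−x)·R_p = 6.946 kΩ.
Lower segment in parallel with the load: 8.354 ‖ 5.47 = 3.306 kΩ.
Then V_out = V_CC · 3.306/(6.946 + 3.306) = 11.22 V.
(Unloaded: V_out = x·V_CC = 19.0 V.)

V_out ≈ 11.2 V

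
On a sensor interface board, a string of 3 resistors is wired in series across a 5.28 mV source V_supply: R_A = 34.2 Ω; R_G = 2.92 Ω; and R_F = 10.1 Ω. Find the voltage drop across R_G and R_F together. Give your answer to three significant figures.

V ≈ 1.46 mV

Series total: ΣR = 34.2 + 2.92 + 10.1 = 47.22 Ω.
R_{R_G..R_F} = 2.92 + 10.1 = 13.02 Ω.
By the voltage-divider rule, V = 5.28 × 13.02/47.22 = 1.456 mV.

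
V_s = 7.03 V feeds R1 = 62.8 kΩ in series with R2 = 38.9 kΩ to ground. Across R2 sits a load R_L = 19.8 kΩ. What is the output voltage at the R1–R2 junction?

V_out ≈ 1.21 V

The load sits in parallel with R2, giving an effective lower resistance R2' = R2·R_L/(R2+R_L) = 13.12 kΩ.
Voltage divider with the loaded lower leg: V_out = 7.03 × 13.12/(62.8 + 13.12) = 7.03 × 0.1728 = 1.215 V.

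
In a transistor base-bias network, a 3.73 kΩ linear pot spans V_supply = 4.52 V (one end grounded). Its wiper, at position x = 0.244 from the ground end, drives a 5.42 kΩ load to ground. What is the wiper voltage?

V_out ≈ 0.979 V

The pot divides into 2.820 kΩ above the wiper and 0.9101 kΩ below.
(x·R_p) ‖ R_L = 0.7793 kΩ.
V_out = 4.52 × 0.7793/(2.820 + 0.7793) = 0.9786 V.
(Unloaded: V_out = x·V_supply = 1.10 V.)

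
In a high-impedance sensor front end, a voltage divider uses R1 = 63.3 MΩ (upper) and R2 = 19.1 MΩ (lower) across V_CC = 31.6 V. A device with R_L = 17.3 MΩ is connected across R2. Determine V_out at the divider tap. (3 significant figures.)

The load sits in parallel with R2, giving an effective lower resistance R2' = R2·R_L/(R2+R_L) = 9.078 MΩ.
Voltage divider with the loaded lower leg: V_out = 31.6 × 9.078/(63.3 + 9.078) = 31.6 × 0.1254 = 3.963 V.

V_out ≈ 3.96 V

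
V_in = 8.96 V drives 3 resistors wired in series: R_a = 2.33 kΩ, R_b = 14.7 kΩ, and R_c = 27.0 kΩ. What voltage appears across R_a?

ΣR = 2.33 + 14.7 + 27.0 = 44.03 kΩ.
Voltage divider: V = V_in · (2.330 / 44.03) = 8.96 × 0.05292 = 0.4741 V.

V ≈ 0.474 V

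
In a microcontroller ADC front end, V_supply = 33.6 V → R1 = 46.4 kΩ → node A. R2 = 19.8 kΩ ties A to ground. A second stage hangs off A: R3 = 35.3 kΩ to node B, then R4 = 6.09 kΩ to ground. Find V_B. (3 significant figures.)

The second stage (R3 + R4 = 41.39 kΩ) loads node A in parallel with R2.
R2 ‖ (R3+R4) = 13.39 kΩ.
V_A = 33.6 × 13.39/(46.4 + 13.39) = 7.526 V.
Stage 2 is unloaded, so V_B = V_A · R4/(R3+R4) = 7.526 × 6.09/41.39 = 1.107 V.

V_B ≈ 1.11 V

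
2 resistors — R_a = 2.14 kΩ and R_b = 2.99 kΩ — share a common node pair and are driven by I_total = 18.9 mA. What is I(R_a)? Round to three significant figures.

I ≈ 11.0 mA

Two-branch current divider: I_k = I_total · R_other/(R_1 + R_2).
I(R_a) = 18.9 × 2.99/(2.14 + 2.99) = 18.9 × 0.5828 = 11.02 mA.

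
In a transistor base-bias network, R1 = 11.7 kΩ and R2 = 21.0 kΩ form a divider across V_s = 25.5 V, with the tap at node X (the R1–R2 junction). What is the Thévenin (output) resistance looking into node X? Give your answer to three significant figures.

With V_s suppressed (replaced by a short), R_th = R1 ‖ R2 = (11.70 × 21.0)/(11.70 + 21.0) = 7.514 kΩ.

R_th ≈ 7.51 kΩ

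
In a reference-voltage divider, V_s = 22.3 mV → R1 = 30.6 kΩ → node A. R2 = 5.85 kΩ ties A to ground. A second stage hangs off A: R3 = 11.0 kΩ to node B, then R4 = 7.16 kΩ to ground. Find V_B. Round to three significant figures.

V_B ≈ 1.11 mV

The second stage (R3 + R4 = 18.16 kΩ) loads node A in parallel with R2.
Effective lower resistance at A: R2 ‖ 18.16 = 4.425 kΩ.
V_A = 22.3 × 4.425/(30.6 + 4.425) = 2.817 mV.
V_B = V_A × 0.3943 = 1.111 mV.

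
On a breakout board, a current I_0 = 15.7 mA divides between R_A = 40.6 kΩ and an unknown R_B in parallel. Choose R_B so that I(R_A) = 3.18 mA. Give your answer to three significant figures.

The fraction through R_A equals R_B/(R_A+R_B).
3.18/15.7 = R_B/(R_A + R_B) → R_B = R_A · (0.2025)/(1 − 0.2025) = 40.6 × 0.2540 = 10.31 kΩ.

R_B ≈ 10.3 kΩ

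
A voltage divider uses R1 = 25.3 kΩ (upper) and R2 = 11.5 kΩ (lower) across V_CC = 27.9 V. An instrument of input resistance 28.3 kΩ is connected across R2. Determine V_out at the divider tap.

First combine the lower leg with the load: R2 ‖ R_L = 8.177 kΩ.
Now apply the divider: V_out = 27.9 × 0.2443 = 6.815 V.

V_out ≈ 6.81 V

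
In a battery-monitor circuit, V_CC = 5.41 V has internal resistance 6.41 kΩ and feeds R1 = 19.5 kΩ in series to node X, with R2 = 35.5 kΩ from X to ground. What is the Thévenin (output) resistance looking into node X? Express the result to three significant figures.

R_th ≈ 15.0 kΩ

R1' = 6.41 + 19.5 = 25.91 kΩ (source resistance + R1).
With V_CC suppressed (replaced by a short), R_th = R1' ‖ R2 = (25.91 × 35.5)/(25.91 + 35.5) = 14.98 kΩ.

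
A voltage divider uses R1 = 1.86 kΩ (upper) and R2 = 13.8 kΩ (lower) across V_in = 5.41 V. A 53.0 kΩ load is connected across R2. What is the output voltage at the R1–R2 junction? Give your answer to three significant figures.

First combine the lower leg with the load: R2 ‖ R_L = 10.95 kΩ.
Then V_out = V_in · R2'/(R1 + R2') = 5.41 × 10.95/12.81 = 4.624 V.

V_out ≈ 4.62 V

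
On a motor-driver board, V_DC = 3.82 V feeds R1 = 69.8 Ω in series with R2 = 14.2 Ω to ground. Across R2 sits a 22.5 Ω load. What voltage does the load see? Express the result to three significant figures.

The load sits in parallel with R2, giving an effective lower resistance R2' = R2·R_L/(R2+R_L) = 8.706 Ω.
Voltage divider with the loaded lower leg: V_out = 3.82 × 8.706/(69.8 + 8.706) = 3.82 × 0.1109 = 0.4236 V.

V_out ≈ 0.424 V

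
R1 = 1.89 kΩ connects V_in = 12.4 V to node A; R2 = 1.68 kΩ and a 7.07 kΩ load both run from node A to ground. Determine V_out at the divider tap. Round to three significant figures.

V_out ≈ 5.18 V

R2 ‖ R_L = (1.68 × 7.07)/(1.68 + 7.07) = 1.357 kΩ.
Voltage divider with the loaded lower leg: V_out = 12.4 × 1.357/(1.89 + 1.357) = 12.4 × 0.4180 = 5.183 V.
(Unloaded it would be 5.84 V; the load pulls it down.)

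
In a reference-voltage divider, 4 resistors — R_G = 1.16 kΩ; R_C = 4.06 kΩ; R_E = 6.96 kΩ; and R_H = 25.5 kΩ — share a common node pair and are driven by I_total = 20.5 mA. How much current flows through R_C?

Conductances: ΣG = 1/1.16 + 1/4.06 + 1/6.96 + 1/25.5 = 1.291 (1/kΩ).
R_C takes the fraction G_k/ΣG = 0.2463/1.291 = 0.1907, so I = 20.5 × 0.1907 = 3.910 mA.

I ≈ 3.91 mA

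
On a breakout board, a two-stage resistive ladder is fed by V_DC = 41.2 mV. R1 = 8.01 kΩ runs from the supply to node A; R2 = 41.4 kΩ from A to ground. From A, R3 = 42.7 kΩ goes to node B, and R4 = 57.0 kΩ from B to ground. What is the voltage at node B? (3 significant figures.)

The second stage (R3 + R4 = 99.70 kΩ) loads node A in parallel with R2.
R2 ‖ (R3+R4) = 29.25 kΩ.
First divider: V_A = V_DC · 29.25/(8.01 + 29.25) = 32.34 mV.
Then the unloaded second divider: V_B = V_A × R4/(R3+R4) = 32.34 × 0.5717 = 18.49 mV.

V_B ≈ 18.5 mV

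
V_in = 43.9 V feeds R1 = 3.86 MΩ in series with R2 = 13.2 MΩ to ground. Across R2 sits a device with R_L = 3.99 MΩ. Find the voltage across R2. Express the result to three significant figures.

V_out ≈ 19.4 V

The load sits in parallel with R2, giving an effective lower resistance R2' = R2·R_L/(R2+R_L) = 3.064 MΩ.
Voltage divider with the loaded lower leg: V_out = 43.9 × 3.064/(3.86 + 3.064) = 43.9 × 0.4425 = 19.43 V.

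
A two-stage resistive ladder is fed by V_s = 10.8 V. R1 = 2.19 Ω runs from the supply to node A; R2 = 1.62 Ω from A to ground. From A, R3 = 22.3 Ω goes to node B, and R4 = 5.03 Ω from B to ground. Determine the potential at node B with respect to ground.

V_B ≈ 0.817 V

Looking into the second stage from A: R3 + R4 = 27.33 Ω appears in parallel with R2.
R2 ‖ (R3+R4) = 1.529 Ω.
V_A = 10.8 × 1.529/(2.19 + 1.529) = 4.441 V.
V_B = V_A × 0.1840 = 0.8173 V.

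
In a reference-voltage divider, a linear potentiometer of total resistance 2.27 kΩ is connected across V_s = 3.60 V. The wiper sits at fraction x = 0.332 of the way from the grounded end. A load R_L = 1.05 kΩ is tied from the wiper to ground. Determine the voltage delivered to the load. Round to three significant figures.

Split the track: R_lower = x·R_p = 0.7536 kΩ, R_upper = (1−x)·R_p = 1.516 kΩ.
R_L loads the lower segment: effective lower R = 0.4387 kΩ.
Then V_out = V_s · 0.4387/(1.516 + 0.4387) = 0.8079 V.

V_out ≈ 0.808 V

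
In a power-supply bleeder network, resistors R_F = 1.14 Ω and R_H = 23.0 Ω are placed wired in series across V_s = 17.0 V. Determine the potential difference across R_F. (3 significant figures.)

Series total: ΣR = 1.14 + 23.0 = 24.14 Ω.
Voltage divider: V = V_s · (1.140 / 24.14) = 17.0 × 0.04722 = 0.8028 V.

V ≈ 0.803 V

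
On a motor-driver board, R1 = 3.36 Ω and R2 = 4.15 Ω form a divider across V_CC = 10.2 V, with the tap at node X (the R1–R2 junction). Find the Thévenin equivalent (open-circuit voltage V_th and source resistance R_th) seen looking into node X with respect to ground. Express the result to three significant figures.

V_th is the unloaded tap voltage: V_CC · R2/(R1+R2) = 10.2 × 0.5526 = 5.636 V.
Zeroing V_CC shorts the top of R1 to ground, so R_th = R1 ‖ R2 = 1.857 Ω.

V_th ≈ 5.64 V, R_th ≈ 1.86 Ω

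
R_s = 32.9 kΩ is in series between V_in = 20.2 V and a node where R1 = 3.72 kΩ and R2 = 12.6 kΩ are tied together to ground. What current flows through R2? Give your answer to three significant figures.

I ≈ 0.129 mA

Combine the parallel branches: R_p = (1/3.72 + 1/12.6)⁻¹ = 2.872 kΩ.
Node voltage V_A = V_in · R_p/(R_s + R_p) = 20.2 × 0.08029 = 1.622 V.
Branch current I = V_A/R2 = 1.622/12.6 = 0.1287 mA.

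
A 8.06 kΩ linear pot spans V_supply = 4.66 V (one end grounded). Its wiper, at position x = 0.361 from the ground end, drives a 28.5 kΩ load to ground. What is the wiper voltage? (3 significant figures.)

V_out ≈ 1.58 V

Split the track: R_lower = x·R_p = 2.910 kΩ, R_upper = (1−x)·R_p = 5.150 kΩ.
(x·R_p) ‖ R_L = 2.640 kΩ.
Loaded-divider output: V_out = 4.66 × 0.3389 = 1.579 V.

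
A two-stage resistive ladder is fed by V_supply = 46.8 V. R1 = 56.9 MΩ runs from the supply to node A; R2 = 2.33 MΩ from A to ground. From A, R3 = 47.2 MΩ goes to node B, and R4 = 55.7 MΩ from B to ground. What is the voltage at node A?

Node A sees R2 in parallel with the series input of stage 2, R3 + R4 = 102.9 MΩ.
R2 ‖ (R3+R4) = 2.278 MΩ.
First divider: V_A = V_supply · 2.278/(56.9 + 2.278) = 1.802 V.

V_A ≈ 1.80 V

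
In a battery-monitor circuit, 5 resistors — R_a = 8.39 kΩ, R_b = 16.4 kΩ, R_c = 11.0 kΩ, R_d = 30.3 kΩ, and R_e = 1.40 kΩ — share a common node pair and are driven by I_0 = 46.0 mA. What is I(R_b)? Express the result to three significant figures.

Conductances: ΣG = 1/8.39 + 1/16.4 + 1/11.0 + 1/30.3 + 1/1.40 = 1.018 (1/kΩ).
R_b takes the fraction G_k/ΣG = 0.06098/1.018 = 0.05988, so I = 46.0 × 0.05988 = 2.754 mA.

I ≈ 2.75 mA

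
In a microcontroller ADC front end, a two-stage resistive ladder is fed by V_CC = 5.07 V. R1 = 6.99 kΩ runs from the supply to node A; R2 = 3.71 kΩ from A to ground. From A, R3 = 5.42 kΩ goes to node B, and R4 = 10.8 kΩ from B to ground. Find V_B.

The second stage (R3 + R4 = 16.22 kΩ) loads node A in parallel with R2.
R2 ‖ (R3+R4) = 3.019 kΩ.
So V_A = 5.07 × 0.3017 = 1.529 V.
Then the unloaded second divider: V_B = V_A × R4/(R3+R4) = 1.529 × 0.6658 = 1.018 V.

V_B ≈ 1.02 V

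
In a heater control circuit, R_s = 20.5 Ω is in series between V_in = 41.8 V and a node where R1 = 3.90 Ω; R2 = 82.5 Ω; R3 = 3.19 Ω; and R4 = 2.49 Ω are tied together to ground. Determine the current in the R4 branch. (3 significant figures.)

I ≈ 0.793 A

Equivalent of the parallel group: R_p = 1.017 Ω.
V_A = 41.8 × 1.017/21.52 = 1.975 V.
Branch current I = V_A/R4 = 1.975/2.49 = 0.7932 A.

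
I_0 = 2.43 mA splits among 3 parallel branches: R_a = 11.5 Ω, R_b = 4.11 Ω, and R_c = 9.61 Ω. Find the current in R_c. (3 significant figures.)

I ≈ 0.582 mA

ΣG = 1/11.5 + 1/4.11 + 1/9.61 = 0.4343.
R_c takes the fraction G_k/ΣG = 0.1041/0.4343 = 0.2396, so I = 2.43 × 0.2396 = 0.5822 mA.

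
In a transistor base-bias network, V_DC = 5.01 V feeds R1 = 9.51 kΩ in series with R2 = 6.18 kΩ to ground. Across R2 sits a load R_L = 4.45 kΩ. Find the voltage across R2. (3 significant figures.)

First combine the lower leg with the load: R2 ‖ R_L = 2.587 kΩ.
Then V_out = V_DC · R2'/(R1 + R2') = 5.01 × 2.587/12.10 = 1.071 V.

V_out ≈ 1.07 V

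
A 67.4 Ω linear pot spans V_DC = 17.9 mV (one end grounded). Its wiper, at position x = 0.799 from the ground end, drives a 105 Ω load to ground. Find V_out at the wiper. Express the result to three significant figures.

Split the track: R_lower = x·R_p = 53.85 Ω, R_upper = (1−x)·R_p = 13.55 Ω.
Lower segment in parallel with the load: 53.85 ‖ 105 = 35.60 Ω.
Then V_out = V_DC · 35.60/(13.55 + 35.60) = 12.97 mV.
(Unloaded: V_out = x·V_DC = 14.3 mV.)

V_out ≈ 13.0 mV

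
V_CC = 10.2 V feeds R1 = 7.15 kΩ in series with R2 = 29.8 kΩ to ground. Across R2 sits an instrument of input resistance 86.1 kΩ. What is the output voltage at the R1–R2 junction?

R2 ‖ R_L = (29.8 × 86.1)/(29.8 + 86.1) = 22.14 kΩ.
Voltage divider with the loaded lower leg: V_out = 10.2 × 22.14/(7.15 + 22.14) = 10.2 × 0.7559 = 7.710 V.
(Unloaded it would be 8.23 V; the load pulls it down.)

V_out ≈ 7.71 V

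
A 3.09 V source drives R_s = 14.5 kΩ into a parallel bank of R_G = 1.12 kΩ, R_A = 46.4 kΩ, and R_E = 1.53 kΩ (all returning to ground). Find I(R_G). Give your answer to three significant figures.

Equivalent of the parallel group: R_p = 0.6378 kΩ.
V_A = 3.09 × 0.6378/15.14 = 0.1302 V.
I(R_G) = V_A / R_G = 0.1302/1.12 = 0.1162 mA.

I ≈ 0.116 mA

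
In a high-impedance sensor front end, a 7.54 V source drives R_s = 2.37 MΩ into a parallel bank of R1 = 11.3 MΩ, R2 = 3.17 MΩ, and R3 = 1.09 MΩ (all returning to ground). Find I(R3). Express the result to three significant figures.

Combine the parallel branches: R_p = (1/11.3 + 1/3.17 + 1/1.09)⁻¹ = 0.7568 MΩ.
Node voltage V_A = V_DC · R_p/(R_s + R_p) = 7.54 × 0.2420 = 1.825 V.
I(R3) = V_A / R3 = 1.825/1.09 = 1.674 µA.

I ≈ 1.67 µA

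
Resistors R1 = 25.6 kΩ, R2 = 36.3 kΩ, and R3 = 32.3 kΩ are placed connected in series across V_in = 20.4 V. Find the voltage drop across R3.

V ≈ 6.99 V

Total series resistance ΣR = 25.6 + 36.3 + 32.3 = 94.20 kΩ.
By the voltage-divider rule, V = 20.4 × 32.30/94.20 = 6.995 V.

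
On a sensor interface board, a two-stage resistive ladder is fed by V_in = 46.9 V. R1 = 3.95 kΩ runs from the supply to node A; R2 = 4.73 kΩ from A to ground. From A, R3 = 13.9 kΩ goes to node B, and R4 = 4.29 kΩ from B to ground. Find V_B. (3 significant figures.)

Looking into the second stage from A: R3 + R4 = 18.19 kΩ appears in parallel with R2.
Effective lower resistance at A: R2 ‖ 18.19 = 3.754 kΩ.
So V_A = 46.9 × 0.4873 = 22.85 V.
Then the unloaded second divider: V_B = V_A × R4/(R3+R4) = 22.85 × 0.2358 = 5.390 V.

V_B ≈ 5.39 V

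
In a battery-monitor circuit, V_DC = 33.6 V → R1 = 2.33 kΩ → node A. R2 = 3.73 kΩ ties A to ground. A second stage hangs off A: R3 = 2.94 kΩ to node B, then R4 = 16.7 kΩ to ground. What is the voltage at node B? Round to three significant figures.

Node A sees R2 in parallel with the series input of stage 2, R3 + R4 = 19.64 kΩ.
Effective lower resistance at A: R2 ‖ 19.64 = 3.135 kΩ.
So V_A = 33.6 × 0.5736 = 19.27 V.
Stage 2 is unloaded, so V_B = V_A · R4/(R3+R4) = 19.27 × 16.7/19.64 = 16.39 V.

V_B ≈ 16.4 V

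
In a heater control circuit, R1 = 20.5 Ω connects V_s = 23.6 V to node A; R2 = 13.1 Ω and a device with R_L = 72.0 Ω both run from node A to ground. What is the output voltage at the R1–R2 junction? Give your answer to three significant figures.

V_out ≈ 8.28 V

First combine the lower leg with the load: R2 ‖ R_L = 11.08 Ω.
Now apply the divider: V_out = 23.6 × 0.3509 = 8.282 V.
(Unloaded it would be 9.20 V; the load pulls it down.)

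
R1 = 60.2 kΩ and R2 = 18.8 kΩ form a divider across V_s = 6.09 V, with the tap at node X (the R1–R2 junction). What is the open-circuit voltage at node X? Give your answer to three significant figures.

V_th ≈ 1.45 V

With X open, the divider is unloaded: V_th = 6.09 × 18.8/79.00 = 1.449 V.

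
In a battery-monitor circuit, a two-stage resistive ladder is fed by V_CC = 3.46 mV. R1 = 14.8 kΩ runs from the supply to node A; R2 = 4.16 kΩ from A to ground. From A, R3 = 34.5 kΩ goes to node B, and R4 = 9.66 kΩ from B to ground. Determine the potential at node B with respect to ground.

Node A sees R2 in parallel with the series input of stage 2, R3 + R4 = 44.16 kΩ.
Effective lower resistance at A: R2 ‖ 44.16 = 3.802 kΩ.
First divider: V_A = V_CC · 3.802/(14.8 + 3.802) = 0.7072 mV.
Stage 2 is unloaded, so V_B = V_A · R4/(R3+R4) = 0.7072 × 9.66/44.16 = 0.1547 mV.

V_B ≈ 0.155 mV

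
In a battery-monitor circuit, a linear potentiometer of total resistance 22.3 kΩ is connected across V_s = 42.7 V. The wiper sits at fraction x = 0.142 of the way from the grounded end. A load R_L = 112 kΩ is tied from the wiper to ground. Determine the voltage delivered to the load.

V_out ≈ 5.92 V

Split the track: R_lower = x·R_p = 3.167 kΩ, R_upper = (1−x)·R_p = 19.13 kΩ.
(x·R_p) ‖ R_L = 3.080 kΩ.
Loaded-divider output: V_out = 42.7 × 0.1386 = 5.920 V.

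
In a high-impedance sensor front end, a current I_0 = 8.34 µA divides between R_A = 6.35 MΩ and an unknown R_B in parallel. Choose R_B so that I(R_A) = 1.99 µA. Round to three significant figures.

R_B ≈ 1.99 MΩ

The fraction through R_A equals R_B/(R_A+R_B).
1.99/8.34 = R_B/(R_A + R_B) → R_B = R_A · (0.2386)/(1 − 0.2386) = 6.35 × 0.3134 = 1.990 MΩ.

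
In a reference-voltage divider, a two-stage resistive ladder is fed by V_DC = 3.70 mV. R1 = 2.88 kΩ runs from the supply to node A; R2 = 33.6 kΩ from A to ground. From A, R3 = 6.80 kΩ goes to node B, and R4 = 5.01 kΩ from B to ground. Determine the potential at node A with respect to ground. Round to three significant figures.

The second stage (R3 + R4 = 11.81 kΩ) loads node A in parallel with R2.
Effective lower resistance at A: R2 ‖ 11.81 = 8.739 kΩ.
V_A = 3.70 × 8.739/(2.88 + 8.739) = 2.783 mV.

V_A ≈ 2.78 mV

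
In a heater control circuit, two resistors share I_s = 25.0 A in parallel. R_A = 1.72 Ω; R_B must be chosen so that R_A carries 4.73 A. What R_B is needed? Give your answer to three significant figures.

In a two-way split, I_A/I_s = R_B/(R_A + R_B).
With f = 0.1892, R_B = R_A · f/(1−f) = 1.72 × 0.2333 = 0.4014 Ω.

R_B ≈ 0.401 Ω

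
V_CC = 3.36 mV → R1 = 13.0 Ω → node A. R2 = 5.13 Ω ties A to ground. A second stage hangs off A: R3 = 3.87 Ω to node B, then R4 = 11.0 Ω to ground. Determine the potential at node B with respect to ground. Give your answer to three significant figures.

The second stage (R3 + R4 = 14.87 Ω) loads node A in parallel with R2.
R2 ‖ (R3+R4) = 3.814 Ω.
First divider: V_A = V_CC · 3.814/(13.0 + 3.814) = 0.7622 mV.
Then the unloaded second divider: V_B = V_A × R4/(R3+R4) = 0.7622 × 0.7397 = 0.5638 mV.

V_B ≈ 0.564 mV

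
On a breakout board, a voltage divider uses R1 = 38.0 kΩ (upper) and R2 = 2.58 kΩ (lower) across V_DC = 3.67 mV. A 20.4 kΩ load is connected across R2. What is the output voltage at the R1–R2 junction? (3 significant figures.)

R2 ‖ R_L = (2.58 × 20.4)/(2.58 + 20.4) = 2.290 kΩ.
Now apply the divider: V_out = 3.67 × 0.05685 = 0.2086 mV.

V_out ≈ 0.209 mV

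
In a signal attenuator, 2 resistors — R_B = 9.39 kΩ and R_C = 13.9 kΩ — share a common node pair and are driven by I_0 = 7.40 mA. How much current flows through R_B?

For two parallel branches, I_k = I_0 · (other R)/(sum of R).
I(R_B) = 7.40 × 13.9/(9.39 + 13.9) = 7.40 × 0.5968 = 4.416 mA.

I ≈ 4.42 mA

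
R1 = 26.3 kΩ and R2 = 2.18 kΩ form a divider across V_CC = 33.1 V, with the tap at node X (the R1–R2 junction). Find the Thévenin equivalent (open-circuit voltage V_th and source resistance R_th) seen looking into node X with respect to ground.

V_th ≈ 2.53 V, R_th ≈ 2.01 kΩ

With X open, the divider is unloaded: V_th = 33.1 × 2.18/28.48 = 2.534 V.
Zeroing V_CC shorts the top of R1 to ground, so R_th = R1 ‖ R2 = 2.013 kΩ.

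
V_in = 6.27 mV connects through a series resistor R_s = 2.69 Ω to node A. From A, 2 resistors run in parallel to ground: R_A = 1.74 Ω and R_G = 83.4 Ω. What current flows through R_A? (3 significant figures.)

Combine the parallel branches: R_p = (1/1.74 + 1/83.4)⁻¹ = 1.704 Ω.
V_A by voltage divider: V_A = 6.27 × 1.704/(2.69 + 1.704) = 2.432 mV.
Branch current I = V_A/R_A = 2.432/1.74 = 1.398 mA.
(Equivalently: I_total = 1.427 mA, then current-divider fraction G_k/ΣG = 0.9796.)

I ≈ 1.40 mA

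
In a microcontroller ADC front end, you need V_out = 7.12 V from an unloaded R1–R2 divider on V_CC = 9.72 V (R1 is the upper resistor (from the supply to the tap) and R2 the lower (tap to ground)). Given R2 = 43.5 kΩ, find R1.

R1 ≈ 15.9 kΩ

V_out/V_CC = R2/(R1+R2) = 0.7325.
R1 = R2·(1/k − 1) = 43.5 × 0.3652 = 15.88 kΩ.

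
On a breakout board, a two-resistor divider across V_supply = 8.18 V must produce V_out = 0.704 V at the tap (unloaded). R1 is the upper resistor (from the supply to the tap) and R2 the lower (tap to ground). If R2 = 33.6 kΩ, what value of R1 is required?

R1 ≈ 357 kΩ

V_out/V_supply = R2/(R1+R2) = 0.08606.
So R1 = R2 · (V_supply/V_out − 1) = 33.6 × (8.18/0.704 − 1) = 33.6 × 10.62 = 356.8 kΩ.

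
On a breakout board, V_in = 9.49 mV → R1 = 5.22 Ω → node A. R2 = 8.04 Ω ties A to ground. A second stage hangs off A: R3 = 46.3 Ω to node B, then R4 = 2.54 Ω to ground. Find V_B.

V_B ≈ 0.281 mV

Node A sees R2 in parallel with the series input of stage 2, R3 + R4 = 48.84 Ω.
R2 ‖ (R3+R4) = 6.904 Ω.
First divider: V_A = V_in · 6.904/(5.22 + 6.904) = 5.404 mV.
Stage 2 is unloaded, so V_B = V_A · R4/(R3+R4) = 5.404 × 2.54/48.84 = 0.2810 mV.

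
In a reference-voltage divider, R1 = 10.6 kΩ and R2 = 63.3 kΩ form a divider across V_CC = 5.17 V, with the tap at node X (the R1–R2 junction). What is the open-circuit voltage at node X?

V_th is the unloaded tap voltage: V_CC · R2/(R1+R2) = 5.17 × 0.8566 = 4.428 V.

V_th ≈ 4.43 V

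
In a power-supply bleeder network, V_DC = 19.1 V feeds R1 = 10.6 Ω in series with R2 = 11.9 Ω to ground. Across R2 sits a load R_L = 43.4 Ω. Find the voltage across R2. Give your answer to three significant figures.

First combine the lower leg with the load: R2 ‖ R_L = 9.339 Ω.
Voltage divider with the loaded lower leg: V_out = 19.1 × 9.339/(10.6 + 9.339) = 19.1 × 0.4684 = 8.946 V.
(Unloaded it would be 10.1 V; the load pulls it down.)

V_out ≈ 8.95 V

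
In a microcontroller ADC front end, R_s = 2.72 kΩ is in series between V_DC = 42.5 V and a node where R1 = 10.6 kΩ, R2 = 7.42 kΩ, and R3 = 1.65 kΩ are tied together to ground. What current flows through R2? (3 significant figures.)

Parallel bank: R_p = 1/(1/10.6 + 1/7.42 + 1/1.65) = 1.197 kΩ.
Node voltage V_A = V_DC · R_p/(R_s + R_p) = 42.5 × 0.3057 = 12.99 V.
I(R2) = V_A / R2 = 12.99/7.42 = 1.751 mA.

I ≈ 1.75 mA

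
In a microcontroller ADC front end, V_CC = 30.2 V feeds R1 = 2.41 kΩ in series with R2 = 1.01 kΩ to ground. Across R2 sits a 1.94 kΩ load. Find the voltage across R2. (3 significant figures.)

The load sits in parallel with R2, giving an effective lower resistance R2' = R2·R_L/(R2+R_L) = 0.6642 kΩ.
Then V_out = V_CC · R2'/(R1 + R2') = 30.2 × 0.6642/3.074 = 6.525 V.

V_out ≈ 6.52 V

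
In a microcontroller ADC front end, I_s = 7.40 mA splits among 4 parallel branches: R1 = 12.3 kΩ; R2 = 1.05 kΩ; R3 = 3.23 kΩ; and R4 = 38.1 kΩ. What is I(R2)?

Total conductance ΣG = 1/12.3 + 1/1.05 + 1/3.23 + 1/38.1 = 1.370 (units of 1/kΩ).
Current divider: I(R2) = I_s · G_k/ΣG = 7.40 × (0.9524/1.370) = 7.40 × 0.6954 = 5.146 mA.

I ≈ 5.15 mA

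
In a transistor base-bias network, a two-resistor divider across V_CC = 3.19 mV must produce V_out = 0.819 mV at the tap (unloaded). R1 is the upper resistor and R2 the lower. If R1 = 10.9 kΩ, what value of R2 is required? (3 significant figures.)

R2 ≈ 3.77 kΩ

The divider ratio is R2/(R1+R2) = 0.819/3.19 = 0.2567.
R2 = R1 · 0.2567/(1 − 0.2567) = 3.765 kΩ.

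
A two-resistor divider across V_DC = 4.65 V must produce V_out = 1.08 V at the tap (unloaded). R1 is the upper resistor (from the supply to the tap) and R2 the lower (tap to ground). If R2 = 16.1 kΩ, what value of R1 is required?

R1 ≈ 53.2 kΩ

Required fraction k = V_out/V_DC = 0.2323.
R1 = R2·(1/k − 1) = 16.1 × 3.306 = 53.22 kΩ.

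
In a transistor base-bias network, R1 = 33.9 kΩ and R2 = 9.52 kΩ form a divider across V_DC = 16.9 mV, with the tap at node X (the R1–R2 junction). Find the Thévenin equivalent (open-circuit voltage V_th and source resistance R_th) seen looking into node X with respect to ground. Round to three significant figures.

V_th is the unloaded tap voltage: V_DC · R2/(R1+R2) = 16.9 × 0.2193 = 3.705 mV.
With V_DC suppressed (replaced by a short), R_th = R1 ‖ R2 = (33.90 × 9.52)/(33.90 + 9.52) = 7.433 kΩ.

V_th ≈ 3.71 mV, R_th ≈ 7.43 kΩ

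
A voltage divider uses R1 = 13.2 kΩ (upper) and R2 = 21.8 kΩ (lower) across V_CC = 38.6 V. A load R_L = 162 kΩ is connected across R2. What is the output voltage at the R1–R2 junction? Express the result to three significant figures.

V_out ≈ 22.9 V

First combine the lower leg with the load: R2 ‖ R_L = 19.21 kΩ.
Then V_out = V_CC · R2'/(R1 + R2') = 38.6 × 19.21/32.41 = 22.88 V.
(Unloaded it would be 24.0 V; the load pulls it down.)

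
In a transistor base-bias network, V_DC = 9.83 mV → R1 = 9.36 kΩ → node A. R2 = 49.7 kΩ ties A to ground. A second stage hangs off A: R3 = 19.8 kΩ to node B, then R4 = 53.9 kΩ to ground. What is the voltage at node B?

Looking into the second stage from A: R3 + R4 = 73.70 kΩ appears in parallel with R2.
Effective lower resistance at A: R2 ‖ 73.70 = 29.68 kΩ.
First divider: V_A = V_DC · 29.68/(9.36 + 29.68) = 7.473 mV.
Stage 2 is unloaded, so V_B = V_A · R4/(R3+R4) = 7.473 × 53.9/73.70 = 5.466 mV.

V_B ≈ 5.47 mV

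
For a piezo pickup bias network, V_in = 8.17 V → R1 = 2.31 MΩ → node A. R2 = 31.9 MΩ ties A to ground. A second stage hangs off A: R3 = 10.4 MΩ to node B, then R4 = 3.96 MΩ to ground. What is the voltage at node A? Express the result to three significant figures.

V_A ≈ 6.62 V

Looking into the second stage from A: R3 + R4 = 14.36 MΩ appears in parallel with R2.
Effective lower resistance at A: R2 ‖ 14.36 = 9.902 MΩ.
So V_A = 8.17 × 0.8108 = 6.625 V.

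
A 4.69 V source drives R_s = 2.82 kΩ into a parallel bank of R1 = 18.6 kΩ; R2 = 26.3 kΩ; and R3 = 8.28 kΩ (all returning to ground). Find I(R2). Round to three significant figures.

I ≈ 0.111 mA

Parallel bank: R_p = 1/(1/18.6 + 1/26.3 + 1/8.28) = 4.705 kΩ.
V_A = 4.69 × 4.705/7.525 = 2.932 V.
Branch current I = V_A/R2 = 2.932/26.3 = 0.1115 mA.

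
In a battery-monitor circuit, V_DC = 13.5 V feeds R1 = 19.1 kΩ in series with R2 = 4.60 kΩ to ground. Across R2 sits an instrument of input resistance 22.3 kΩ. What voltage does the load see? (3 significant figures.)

The load sits in parallel with R2, giving an effective lower resistance R2' = R2·R_L/(R2+R_L) = 3.813 kΩ.
Voltage divider with the loaded lower leg: V_out = 13.5 × 3.813/(19.1 + 3.813) = 13.5 × 0.1664 = 2.247 V.

V_out ≈ 2.25 V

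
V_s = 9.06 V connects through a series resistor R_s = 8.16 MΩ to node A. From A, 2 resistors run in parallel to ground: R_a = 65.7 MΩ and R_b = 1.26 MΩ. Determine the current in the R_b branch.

I ≈ 0.946 µA

Equivalent of the parallel group: R_p = 1.236 MΩ.
V_A by voltage divider: V_A = 9.06 × 1.236/(8.16 + 1.236) = 1.192 V.
I(R_b) = V_A / R_b = 1.192/1.26 = 0.9461 µA.
(Check via current divider: I_total = 0.9642 µA; share G_k/ΣG = 0.9812 → same result.)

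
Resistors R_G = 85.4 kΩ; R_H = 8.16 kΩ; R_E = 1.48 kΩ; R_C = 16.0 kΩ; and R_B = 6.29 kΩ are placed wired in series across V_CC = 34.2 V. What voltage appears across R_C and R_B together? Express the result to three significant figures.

V ≈ 6.50 V

Series total: ΣR = 85.4 + 8.16 + 1.48 + 16.0 + 6.29 = 117.3 kΩ.
R_{R_C..R_B} = 16.0 + 6.29 = 22.29 kΩ.
By the voltage-divider rule, V = 34.2 × 22.29/117.3 = 6.497 V.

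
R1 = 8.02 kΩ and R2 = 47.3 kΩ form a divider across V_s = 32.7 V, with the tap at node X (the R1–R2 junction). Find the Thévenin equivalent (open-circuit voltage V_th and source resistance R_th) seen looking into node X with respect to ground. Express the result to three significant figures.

Open-circuit (no load on X): V_th = V_s · R2/(R1 + R2) = 32.7 × 47.3/(8.020 + 47.3) = 27.96 V.
Zeroing V_s shorts the top of R1 to ground, so R_th = R1 ‖ R2 = 6.857 kΩ.

V_th ≈ 28.0 V, R_th ≈ 6.86 kΩ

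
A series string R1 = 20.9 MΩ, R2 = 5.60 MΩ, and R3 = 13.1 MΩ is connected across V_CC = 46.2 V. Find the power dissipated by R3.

Series current I = V_CC/ΣR = 46.2/39.60 = 1.167 µA.
P = I²R = 1.361 × 13.1 = 17.83 µW.

P ≈ 17.8 µW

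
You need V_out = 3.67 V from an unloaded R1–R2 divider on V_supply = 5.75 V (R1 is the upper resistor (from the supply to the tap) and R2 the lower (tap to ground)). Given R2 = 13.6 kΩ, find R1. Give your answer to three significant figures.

R1 ≈ 7.71 kΩ

V_out/V_supply = R2/(R1+R2) = 0.6383.
R1 = R2·(1/k − 1) = 13.6 × 0.5668 = 7.708 kΩ.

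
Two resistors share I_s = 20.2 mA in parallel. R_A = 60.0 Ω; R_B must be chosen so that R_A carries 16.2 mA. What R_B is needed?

R_B ≈ 243 Ω

Two-branch current divider: I_A = I_s · R_B/(R_A + R_B).
With f = 0.8020, R_B = R_A · f/(1−f) = 60.0 × 4.050 = 243.0 Ω.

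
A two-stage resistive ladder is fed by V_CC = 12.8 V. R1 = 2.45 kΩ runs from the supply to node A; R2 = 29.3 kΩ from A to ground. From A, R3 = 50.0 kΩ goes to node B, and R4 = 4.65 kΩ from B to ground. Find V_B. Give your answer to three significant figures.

Looking into the second stage from A: R3 + R4 = 54.65 kΩ appears in parallel with R2.
Effective lower resistance at A: R2 ‖ 54.65 = 19.07 kΩ.
First divider: V_A = V_CC · 19.07/(2.45 + 19.07) = 11.34 V.
V_B = V_A × 0.08509 = 0.9651 V.

V_B ≈ 0.965 V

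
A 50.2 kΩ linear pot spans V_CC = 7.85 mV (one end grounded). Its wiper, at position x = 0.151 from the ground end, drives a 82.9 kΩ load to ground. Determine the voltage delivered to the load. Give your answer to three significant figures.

V_out ≈ 1.10 mV

The pot divides into 42.62 kΩ above the wiper and 7.580 kΩ below.
R_L loads the lower segment: effective lower R = 6.945 kΩ.
V_out = 7.85 × 6.945/(42.62 + 6.945) = 1.100 mV.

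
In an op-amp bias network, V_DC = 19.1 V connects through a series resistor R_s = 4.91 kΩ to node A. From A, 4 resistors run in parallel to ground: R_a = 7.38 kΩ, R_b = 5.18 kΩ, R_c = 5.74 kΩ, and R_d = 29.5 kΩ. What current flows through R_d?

I ≈ 0.178 mA

Combine the parallel branches: R_p = (1/7.38 + 1/5.18 + 1/5.74 + 1/29.5)⁻¹ = 1.863 kΩ.
V_A by voltage divider: V_A = 19.1 × 1.863/(4.91 + 1.863) = 5.254 V.
I(R_d) = V_A / R_d = 5.254/29.5 = 0.1781 mA.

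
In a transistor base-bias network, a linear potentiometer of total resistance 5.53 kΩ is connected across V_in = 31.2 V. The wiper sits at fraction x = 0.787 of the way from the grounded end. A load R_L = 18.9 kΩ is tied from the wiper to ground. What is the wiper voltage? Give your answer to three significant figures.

The pot divides into 1.178 kΩ above the wiper and 4.352 kΩ below.
R_L loads the lower segment: effective lower R = 3.538 kΩ.
V_out = 31.2 × 3.538/(1.178 + 3.538) = 23.41 V.
(Unloaded: V_out = x·V_in = 24.6 V.)

V_out ≈ 23.4 V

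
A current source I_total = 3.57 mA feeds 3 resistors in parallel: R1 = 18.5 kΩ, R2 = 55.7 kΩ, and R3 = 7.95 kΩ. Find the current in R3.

Conductances: ΣG = 1/18.5 + 1/55.7 + 1/7.95 = 0.1978 (1/kΩ).
R3 takes the fraction G_k/ΣG = 0.1258/0.1978 = 0.6359, so I = 3.57 × 0.6359 = 2.270 mA.

I ≈ 2.27 mA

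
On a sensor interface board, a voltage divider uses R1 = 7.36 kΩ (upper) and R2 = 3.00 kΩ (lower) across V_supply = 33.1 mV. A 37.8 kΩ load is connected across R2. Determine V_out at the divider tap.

V_out ≈ 9.07 mV

The load sits in parallel with R2, giving an effective lower resistance R2' = R2·R_L/(R2+R_L) = 2.779 kΩ.
Voltage divider with the loaded lower leg: V_out = 33.1 × 2.779/(7.36 + 2.779) = 33.1 × 0.2741 = 9.073 mV.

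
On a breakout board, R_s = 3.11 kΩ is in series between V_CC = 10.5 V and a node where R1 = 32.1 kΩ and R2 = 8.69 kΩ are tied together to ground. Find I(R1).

I ≈ 0.225 mA

Combine the parallel branches: R_p = (1/32.1 + 1/8.69)⁻¹ = 6.839 kΩ.
Node voltage V_A = V_CC · R_p/(R_s + R_p) = 10.5 × 0.6874 = 7.218 V.
Branch current I = V_A/R1 = 7.218/32.1 = 0.2248 mA.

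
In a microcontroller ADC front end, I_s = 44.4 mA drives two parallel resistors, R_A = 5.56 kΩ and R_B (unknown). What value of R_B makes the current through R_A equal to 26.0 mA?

In a two-way split, I_A/I_s = R_B/(R_A + R_B).
26.0/44.4 = R_B/(R_A + R_B) → R_B = R_A · (0.5856)/(1 − 0.5856) = 5.56 × 1.413 = 7.857 kΩ.

R_B ≈ 7.86 kΩ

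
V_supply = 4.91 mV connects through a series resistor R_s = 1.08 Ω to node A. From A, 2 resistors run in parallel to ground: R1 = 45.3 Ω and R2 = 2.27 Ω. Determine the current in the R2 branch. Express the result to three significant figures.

I ≈ 1.44 mA

Parallel bank: R_p = 1/(1/45.3 + 1/2.27) = 2.162 Ω.
Node voltage V_A = V_supply · R_p/(R_s + R_p) = 4.91 × 0.6668 = 3.274 mV.
Branch current I = V_A/R2 = 3.274/2.27 = 1.442 mA.
(Equivalently: I_total = 1.515 mA, then current-divider fraction G_k/ΣG = 0.9523.)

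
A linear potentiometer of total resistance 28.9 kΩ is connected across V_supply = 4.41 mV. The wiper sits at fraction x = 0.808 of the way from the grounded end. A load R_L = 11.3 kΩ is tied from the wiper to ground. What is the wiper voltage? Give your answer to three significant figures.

Lower segment x·R_p = 23.35 kΩ; upper segment (1−x)·R_p = 5.549 kΩ.
Lower segment in parallel with the load: 23.35 ‖ 11.3 = 7.615 kΩ.
Then V_out = V_supply · 7.615/(5.549 + 7.615) = 2.551 mV.

V_out ≈ 2.55 mV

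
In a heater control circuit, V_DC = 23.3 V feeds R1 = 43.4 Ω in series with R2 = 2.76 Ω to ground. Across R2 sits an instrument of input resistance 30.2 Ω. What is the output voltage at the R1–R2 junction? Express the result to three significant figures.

The load sits in parallel with R2, giving an effective lower resistance R2' = R2·R_L/(R2+R_L) = 2.529 Ω.
Then V_out = V_DC · R2'/(R1 + R2') = 23.3 × 2.529/45.93 = 1.283 V.
(Unloaded it would be 1.39 V; the load pulls it down.)

V_out ≈ 1.28 V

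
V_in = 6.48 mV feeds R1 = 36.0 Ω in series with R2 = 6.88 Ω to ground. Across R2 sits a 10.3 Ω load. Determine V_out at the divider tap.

V_out ≈ 0.666 mV

The load sits in parallel with R2, giving an effective lower resistance R2' = R2·R_L/(R2+R_L) = 4.125 Ω.
Then V_out = V_in · R2'/(R1 + R2') = 6.48 × 4.125/40.12 = 0.6661 mV.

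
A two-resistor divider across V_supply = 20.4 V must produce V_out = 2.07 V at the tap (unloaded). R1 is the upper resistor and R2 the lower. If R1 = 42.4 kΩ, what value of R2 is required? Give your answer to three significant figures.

R2 ≈ 4.79 kΩ

The divider ratio is R2/(R1+R2) = 2.07/20.4 = 0.1015.
Rearranging, R2 = R1·k/(1−k) = 42.4 × 0.1129 = 4.788 kΩ.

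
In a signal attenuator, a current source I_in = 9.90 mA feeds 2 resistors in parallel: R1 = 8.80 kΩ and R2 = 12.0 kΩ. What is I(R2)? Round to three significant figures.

I ≈ 4.19 mA

Two-branch current divider: I_k = I_in · R_other/(R_1 + R_2).
I(R2) = 9.90 × 8.80/(8.80 + 12.0) = 9.90 × 0.4231 = 4.188 mA.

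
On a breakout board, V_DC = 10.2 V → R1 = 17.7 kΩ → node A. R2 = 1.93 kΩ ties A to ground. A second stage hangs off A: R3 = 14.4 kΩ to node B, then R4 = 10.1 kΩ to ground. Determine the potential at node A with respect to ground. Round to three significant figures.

V_A ≈ 0.936 V

The second stage (R3 + R4 = 24.50 kΩ) loads node A in parallel with R2.
Effective lower resistance at A: R2 ‖ 24.50 = 1.789 kΩ.
V_A = 10.2 × 1.789/(17.7 + 1.789) = 0.9363 V.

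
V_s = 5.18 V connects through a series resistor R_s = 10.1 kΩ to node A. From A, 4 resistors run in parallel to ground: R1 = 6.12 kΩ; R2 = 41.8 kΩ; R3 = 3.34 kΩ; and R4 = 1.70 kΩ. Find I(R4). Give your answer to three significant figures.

Combine the parallel branches: R_p = (1/6.12 + 1/41.8 + 1/3.34 + 1/1.70)⁻¹ = 0.9303 kΩ.
V_A = 5.18 × 0.9303/11.03 = 0.4369 V.
Branch current I = V_A/R4 = 0.4369/1.70 = 0.2570 mA.
(Equivalently: I_total = 0.4696 mA, then current-divider fraction G_k/ΣG = 0.5472.)

I ≈ 0.257 mA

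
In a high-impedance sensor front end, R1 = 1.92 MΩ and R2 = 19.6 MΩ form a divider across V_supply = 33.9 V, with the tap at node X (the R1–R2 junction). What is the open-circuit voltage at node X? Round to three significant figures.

V_th ≈ 30.9 V

With X open, the divider is unloaded: V_th = 33.9 × 19.6/21.52 = 30.88 V.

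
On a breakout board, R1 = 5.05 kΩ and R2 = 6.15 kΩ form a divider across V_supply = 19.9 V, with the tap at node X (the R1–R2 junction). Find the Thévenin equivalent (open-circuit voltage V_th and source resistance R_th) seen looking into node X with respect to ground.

V_th ≈ 10.9 V, R_th ≈ 2.77 kΩ

With X open, the divider is unloaded: V_th = 19.9 × 6.15/11.20 = 10.93 V.
With V_supply suppressed (replaced by a short), R_th = R1 ‖ R2 = (5.050 × 6.15)/(5.050 + 6.15) = 2.773 kΩ.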